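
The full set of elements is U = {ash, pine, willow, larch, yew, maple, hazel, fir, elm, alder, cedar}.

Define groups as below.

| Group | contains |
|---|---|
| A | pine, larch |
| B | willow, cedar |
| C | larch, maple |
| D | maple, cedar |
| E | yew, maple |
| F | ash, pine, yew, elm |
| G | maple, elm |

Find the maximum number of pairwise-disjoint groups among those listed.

B, C, F are pairwise disjoint (B={willow,cedar}; C={larch,maple}; F={ash,pine,yew,elm}).
Every remaining group overlaps one of these, and no 4 of the listed groups are pairwise disjoint, so 3 is the maximum.

3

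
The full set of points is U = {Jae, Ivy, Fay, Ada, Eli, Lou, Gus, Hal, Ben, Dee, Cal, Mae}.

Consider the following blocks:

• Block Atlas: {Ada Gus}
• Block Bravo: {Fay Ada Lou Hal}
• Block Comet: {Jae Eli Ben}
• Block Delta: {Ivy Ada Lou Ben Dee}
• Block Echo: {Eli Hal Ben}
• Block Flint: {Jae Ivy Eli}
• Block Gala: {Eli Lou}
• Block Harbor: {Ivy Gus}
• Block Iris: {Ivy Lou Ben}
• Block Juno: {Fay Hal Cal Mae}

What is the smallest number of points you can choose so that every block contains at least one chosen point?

4

H = {Fay, Eli, Gus, Ben} meets every block (each contains at least one member of H), and |H| = 4.
No choice of 3 points meets every block, so 4 is the minimum.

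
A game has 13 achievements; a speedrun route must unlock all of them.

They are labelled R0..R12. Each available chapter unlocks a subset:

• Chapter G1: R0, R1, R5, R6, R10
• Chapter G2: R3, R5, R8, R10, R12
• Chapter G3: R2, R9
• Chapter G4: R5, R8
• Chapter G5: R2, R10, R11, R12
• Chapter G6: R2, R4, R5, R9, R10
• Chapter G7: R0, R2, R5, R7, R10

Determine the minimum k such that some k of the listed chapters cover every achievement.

5

Take {G1, G2, G5, G6, G7}. Their union is {R0, R1, R2, R3, R4, R5, R6, R7, R8, R9, R10, R11, R12}, which is all 13 achievements.
No 4 of the 7 chapters cover everything (all 35 combinations miss at least one achievement), so 5 is optimal.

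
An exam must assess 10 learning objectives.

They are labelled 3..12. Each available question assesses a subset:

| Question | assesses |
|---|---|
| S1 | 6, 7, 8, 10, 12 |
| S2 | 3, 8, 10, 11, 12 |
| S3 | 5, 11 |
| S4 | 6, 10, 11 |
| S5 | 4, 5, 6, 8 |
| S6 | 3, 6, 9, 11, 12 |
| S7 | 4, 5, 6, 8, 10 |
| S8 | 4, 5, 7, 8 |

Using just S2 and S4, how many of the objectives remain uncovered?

Union of S2, S4 = {3, 6, 8, 10, 11, 12}.
Not covered: 4, 5, 7, 9 — 4 objectives.

4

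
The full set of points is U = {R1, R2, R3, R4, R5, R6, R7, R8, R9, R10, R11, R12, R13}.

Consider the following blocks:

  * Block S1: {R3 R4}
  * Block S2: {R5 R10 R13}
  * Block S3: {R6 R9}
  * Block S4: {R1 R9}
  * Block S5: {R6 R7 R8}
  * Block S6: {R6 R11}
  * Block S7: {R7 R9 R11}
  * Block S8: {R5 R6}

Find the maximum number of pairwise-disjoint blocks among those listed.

4

S1, S2, S4, S5 are pairwise disjoint (S1={R3,R4}; S2={R5,R10,R13}; S4={R1,R9}; S5={R6,R7,R8}).
Every remaining block overlaps one of these, and no 5 of the listed blocks are pairwise disjoint, so 4 is the maximum.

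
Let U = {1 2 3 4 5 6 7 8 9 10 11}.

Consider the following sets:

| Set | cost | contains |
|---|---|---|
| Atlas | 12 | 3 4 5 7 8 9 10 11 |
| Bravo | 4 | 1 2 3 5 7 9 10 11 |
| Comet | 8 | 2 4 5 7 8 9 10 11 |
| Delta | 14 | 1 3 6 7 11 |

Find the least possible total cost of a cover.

22

Comet, Delta together cover every item (Comet ∪ Delta = {1, 2, 3, 4, 5, 6, 7, 8, 9, 10, 11}); total cost 8 + 14 = 22.
The greedy pick Bravo, Comet, Delta costs 26; no covering selection beats 22.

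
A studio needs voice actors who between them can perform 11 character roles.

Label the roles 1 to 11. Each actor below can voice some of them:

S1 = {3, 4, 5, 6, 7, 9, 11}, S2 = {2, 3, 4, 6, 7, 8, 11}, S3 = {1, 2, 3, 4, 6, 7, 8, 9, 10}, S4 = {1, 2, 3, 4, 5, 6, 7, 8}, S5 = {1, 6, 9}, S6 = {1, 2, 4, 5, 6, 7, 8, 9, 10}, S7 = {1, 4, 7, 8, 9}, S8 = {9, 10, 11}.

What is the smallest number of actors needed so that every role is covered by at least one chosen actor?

S2 and S6 together: S2 ∪ S6 = {1, 2, 3, 4, 5, 6, 7, 8, 9, 10, 11} — every role is covered.
No single actor has all 11 roles (the largest, S3, has 9), so 2 is optimal.

2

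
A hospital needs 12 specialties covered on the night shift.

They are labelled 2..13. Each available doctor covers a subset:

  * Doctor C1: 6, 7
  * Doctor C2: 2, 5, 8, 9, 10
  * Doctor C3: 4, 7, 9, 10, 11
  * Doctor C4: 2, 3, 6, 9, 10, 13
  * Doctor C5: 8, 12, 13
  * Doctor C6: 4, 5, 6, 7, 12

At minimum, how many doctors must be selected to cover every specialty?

C3 and C4 and C5 and C6 together: C3 ∪ C4 ∪ C5 ∪ C6 = {2, 3, 4, 5, 6, 7, 8, 9, 10, 11, 12, 13} — every specialty is covered.
No 3 of the 6 doctors cover everything (all 20 combinations miss at least one specialty), so 4 is optimal.

4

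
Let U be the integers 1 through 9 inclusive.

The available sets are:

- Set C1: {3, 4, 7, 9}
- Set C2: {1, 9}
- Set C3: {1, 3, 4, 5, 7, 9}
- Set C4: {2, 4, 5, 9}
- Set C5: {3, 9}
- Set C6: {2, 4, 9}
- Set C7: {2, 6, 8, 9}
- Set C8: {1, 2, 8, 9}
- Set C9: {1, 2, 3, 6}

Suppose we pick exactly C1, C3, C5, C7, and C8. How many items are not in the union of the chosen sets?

0

Union of C1, C3, C5, C7, C8 = {1, 2, 3, 4, 5, 6, 7, 8, 9} — that's every item, so 0 are uncovered.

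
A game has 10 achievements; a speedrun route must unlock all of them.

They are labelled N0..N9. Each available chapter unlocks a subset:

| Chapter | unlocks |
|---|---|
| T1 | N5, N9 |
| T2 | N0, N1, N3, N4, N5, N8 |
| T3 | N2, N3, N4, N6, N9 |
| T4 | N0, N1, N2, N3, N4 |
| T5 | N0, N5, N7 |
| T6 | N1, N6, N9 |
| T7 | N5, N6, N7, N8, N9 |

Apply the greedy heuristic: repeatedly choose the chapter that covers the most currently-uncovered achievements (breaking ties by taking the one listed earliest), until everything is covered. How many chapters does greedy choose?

3

Greedy: pick T2 (covers 6 new) → pick T3 (covers 3 new) → pick T5 (covers 1 new). Total picks: 3.
(The true minimum cover uses only 2 chapters, so greedy is not optimal here.)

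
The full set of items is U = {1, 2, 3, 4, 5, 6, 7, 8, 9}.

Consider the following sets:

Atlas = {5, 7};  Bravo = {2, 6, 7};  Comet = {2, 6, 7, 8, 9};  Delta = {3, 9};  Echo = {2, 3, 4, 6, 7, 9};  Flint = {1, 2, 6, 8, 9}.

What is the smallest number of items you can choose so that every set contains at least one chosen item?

Take H = {7, 9}. Each listed set contains at least one of these, so H is a hitting set of size 2.
The sets Bravo, Delta are pairwise disjoint, so any hitting set needs a separate item for each — at least 2. Hence 2 is optimal.

2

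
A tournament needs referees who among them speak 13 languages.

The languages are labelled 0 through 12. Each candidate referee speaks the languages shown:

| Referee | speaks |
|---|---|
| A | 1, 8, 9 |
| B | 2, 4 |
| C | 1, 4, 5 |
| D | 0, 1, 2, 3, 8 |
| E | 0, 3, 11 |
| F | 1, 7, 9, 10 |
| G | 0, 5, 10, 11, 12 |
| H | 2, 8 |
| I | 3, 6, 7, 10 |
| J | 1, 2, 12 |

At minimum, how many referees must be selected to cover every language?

Take {A, B, G, I}. Their union is {0, 1, 2, 3, 4, 5, 6, 7, 8, 9, 10, 11, 12}, which is all 13 languages.
Only I contains 6, so I is forced; the remaining 9 languages need at least 3 more referees (each remaining referee adds at most 4) — so at least 4 referees are needed, and 4 is optimal.

4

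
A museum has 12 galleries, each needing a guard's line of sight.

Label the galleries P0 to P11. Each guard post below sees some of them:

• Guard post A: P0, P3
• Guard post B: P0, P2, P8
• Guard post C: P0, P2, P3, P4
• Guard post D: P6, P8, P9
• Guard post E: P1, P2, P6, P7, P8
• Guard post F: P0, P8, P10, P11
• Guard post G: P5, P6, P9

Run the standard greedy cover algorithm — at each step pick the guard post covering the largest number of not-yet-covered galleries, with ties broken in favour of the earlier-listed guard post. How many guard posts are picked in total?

4

Greedy: pick E (covers 5 new) → pick C (covers 3 new) → pick F (covers 2 new) → pick G (covers 2 new). Total picks: 4.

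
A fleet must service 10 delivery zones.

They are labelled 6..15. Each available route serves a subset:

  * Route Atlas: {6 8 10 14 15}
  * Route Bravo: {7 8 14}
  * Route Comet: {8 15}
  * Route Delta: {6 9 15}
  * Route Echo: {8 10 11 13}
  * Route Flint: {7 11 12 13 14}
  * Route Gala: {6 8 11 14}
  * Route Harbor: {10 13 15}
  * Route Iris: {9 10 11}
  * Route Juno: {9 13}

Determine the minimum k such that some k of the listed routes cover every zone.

3

Atlas and Flint and Iris together: Atlas ∪ Flint ∪ Iris = {6, 7, 8, 9, 10, 11, 12, 13, 14, 15} — every zone is covered.
Only Flint contains 12, so Flint is forced; the remaining 5 zones need at least 2 more routes (each remaining route adds at most 4) — so at least 3 routes are needed, and 3 is optimal.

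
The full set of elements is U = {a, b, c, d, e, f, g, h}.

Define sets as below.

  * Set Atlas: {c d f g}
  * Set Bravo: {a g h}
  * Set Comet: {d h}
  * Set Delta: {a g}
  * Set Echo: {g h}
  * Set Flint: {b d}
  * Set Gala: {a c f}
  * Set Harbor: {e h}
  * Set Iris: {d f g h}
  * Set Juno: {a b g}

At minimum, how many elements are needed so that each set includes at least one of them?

3

Take T = {a, d, h}. Each listed set contains at least one of these, so T is a hitting set of size 3.
The sets Echo, Flint, Gala are pairwise disjoint, so any hitting set needs a separate element for each — at least 3. Hence 3 is optimal.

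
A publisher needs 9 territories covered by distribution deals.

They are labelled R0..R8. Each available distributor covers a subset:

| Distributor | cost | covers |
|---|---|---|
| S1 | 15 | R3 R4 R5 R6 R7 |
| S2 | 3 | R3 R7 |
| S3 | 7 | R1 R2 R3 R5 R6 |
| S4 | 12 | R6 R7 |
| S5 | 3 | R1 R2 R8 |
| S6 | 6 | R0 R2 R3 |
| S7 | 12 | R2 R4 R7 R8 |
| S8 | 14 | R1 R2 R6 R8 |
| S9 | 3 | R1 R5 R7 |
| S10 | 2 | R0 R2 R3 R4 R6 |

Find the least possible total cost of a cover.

8

S5, S9, S10 together cover every territory (S5 ∪ S9 ∪ S10 = {R0, R1, R2, R3, R4, R5, R6, R7, R8}); total cost 3 + 3 + 2 = 8.
No covering selection has total cost below 8.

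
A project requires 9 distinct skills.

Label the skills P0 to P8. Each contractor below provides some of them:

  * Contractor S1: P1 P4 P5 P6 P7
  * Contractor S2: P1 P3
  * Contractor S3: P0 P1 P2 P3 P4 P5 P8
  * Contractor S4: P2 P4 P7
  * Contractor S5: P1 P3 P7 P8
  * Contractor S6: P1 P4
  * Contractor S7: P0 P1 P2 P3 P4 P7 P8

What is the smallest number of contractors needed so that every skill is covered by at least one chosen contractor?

S1 and S3 together: S1 ∪ S3 = {P0, P1, P2, P3, P4, P5, P6, P7, P8} — every skill is covered.
No single contractor has all 9 skills (the largest, S3, has 7), so 2 is optimal.

2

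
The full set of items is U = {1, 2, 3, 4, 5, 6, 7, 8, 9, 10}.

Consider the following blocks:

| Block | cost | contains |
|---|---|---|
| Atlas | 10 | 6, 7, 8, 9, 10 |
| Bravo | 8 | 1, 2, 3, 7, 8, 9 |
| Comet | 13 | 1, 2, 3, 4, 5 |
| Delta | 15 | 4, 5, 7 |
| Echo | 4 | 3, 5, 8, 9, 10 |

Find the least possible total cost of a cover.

Atlas, Comet together cover every item (Atlas ∪ Comet = {1, 2, 3, 4, 5, 6, 7, 8, 9, 10}); total cost 10 + 13 = 23.
The greedy pick Echo, Bravo, Atlas, Comet costs 35; no covering selection beats 23.

23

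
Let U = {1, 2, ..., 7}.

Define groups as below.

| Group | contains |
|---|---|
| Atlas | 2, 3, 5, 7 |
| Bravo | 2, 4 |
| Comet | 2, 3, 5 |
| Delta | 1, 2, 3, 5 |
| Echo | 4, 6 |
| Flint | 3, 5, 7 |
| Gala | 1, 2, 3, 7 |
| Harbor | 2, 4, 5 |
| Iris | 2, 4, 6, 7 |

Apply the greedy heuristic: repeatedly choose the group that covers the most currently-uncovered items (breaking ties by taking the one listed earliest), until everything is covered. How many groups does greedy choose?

3

Greedy: pick Atlas (covers 4 new) → pick Echo (covers 2 new) → pick Delta (covers 1 new). Total picks: 3.
(The true minimum cover uses only 2 groups, so greedy is not optimal here.)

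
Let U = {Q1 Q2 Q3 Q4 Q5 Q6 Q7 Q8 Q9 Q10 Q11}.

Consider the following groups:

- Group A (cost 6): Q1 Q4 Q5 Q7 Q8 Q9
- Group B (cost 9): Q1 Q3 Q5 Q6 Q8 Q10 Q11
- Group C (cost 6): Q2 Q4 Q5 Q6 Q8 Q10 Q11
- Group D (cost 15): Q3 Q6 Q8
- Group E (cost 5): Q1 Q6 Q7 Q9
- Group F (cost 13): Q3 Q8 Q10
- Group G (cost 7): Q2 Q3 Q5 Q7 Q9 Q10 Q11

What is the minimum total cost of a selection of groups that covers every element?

18

A, E, G together cover every element (A ∪ E ∪ G = {Q1, Q2, Q3, Q4, Q5, Q6, Q7, Q8, Q9, Q10, Q11}); total cost 6 + 5 + 7 = 18.
No covering selection has total cost below 18.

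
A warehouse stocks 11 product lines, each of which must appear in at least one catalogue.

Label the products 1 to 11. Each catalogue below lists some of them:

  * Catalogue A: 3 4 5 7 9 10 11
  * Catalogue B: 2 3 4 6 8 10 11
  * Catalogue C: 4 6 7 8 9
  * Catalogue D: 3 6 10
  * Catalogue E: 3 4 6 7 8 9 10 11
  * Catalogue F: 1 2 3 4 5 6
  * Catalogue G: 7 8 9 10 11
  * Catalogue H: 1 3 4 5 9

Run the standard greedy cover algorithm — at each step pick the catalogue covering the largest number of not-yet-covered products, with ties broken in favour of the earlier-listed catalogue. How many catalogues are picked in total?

2

Greedy: pick E (covers 8 new) → pick F (covers 3 new). Total picks: 2.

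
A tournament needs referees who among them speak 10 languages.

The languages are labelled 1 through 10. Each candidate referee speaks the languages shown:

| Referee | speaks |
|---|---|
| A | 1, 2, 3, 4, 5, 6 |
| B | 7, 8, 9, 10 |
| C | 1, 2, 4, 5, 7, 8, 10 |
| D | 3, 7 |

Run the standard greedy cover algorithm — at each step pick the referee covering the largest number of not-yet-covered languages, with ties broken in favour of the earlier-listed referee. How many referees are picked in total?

3

Greedy: pick C (covers 7 new) → pick A (covers 2 new) → pick B (covers 1 new). Total picks: 3.
(The true minimum cover uses only 2 referees, so greedy is not optimal here.)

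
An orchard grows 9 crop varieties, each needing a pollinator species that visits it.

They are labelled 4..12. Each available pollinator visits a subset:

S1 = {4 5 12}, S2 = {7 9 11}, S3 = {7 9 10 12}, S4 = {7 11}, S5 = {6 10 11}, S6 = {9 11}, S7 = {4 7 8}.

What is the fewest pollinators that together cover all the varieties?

4

S1 and S5 and S6 and S7 together: S1 ∪ S5 ∪ S6 ∪ S7 = {4, 5, 6, 7, 8, 9, 10, 11, 12} — every variety is covered.
No 3 of the 7 pollinators cover everything (all 35 combinations miss at least one variety), so 4 is optimal.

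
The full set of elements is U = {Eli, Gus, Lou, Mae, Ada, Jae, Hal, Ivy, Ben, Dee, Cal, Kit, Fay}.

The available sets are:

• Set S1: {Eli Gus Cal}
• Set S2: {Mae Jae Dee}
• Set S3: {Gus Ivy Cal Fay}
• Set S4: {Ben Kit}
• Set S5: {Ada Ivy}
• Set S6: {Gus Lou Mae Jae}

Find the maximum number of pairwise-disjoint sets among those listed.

4

S1, S2, S4, S5 are pairwise disjoint (S1={Eli,Gus,Cal}; S2={Mae,Jae,Dee}; S4={Ben,Kit}; S5={Ada,Ivy}).
Every remaining set overlaps one of these, and no 5 of the listed sets are pairwise disjoint, so 4 is the maximum.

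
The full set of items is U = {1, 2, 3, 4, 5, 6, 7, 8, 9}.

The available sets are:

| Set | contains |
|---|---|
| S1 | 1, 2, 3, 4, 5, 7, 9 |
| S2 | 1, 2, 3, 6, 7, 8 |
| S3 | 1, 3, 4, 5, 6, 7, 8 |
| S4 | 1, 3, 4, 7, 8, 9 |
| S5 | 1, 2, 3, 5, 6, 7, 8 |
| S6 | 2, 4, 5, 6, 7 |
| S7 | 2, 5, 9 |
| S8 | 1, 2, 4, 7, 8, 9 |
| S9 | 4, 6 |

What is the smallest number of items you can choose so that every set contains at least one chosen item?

H = {2, 4} meets every set (each contains at least one member of H), and |H| = 2.
The sets S7, S9 are pairwise disjoint, so any hitting set needs a separate item for each — at least 2. Hence 2 is optimal.

2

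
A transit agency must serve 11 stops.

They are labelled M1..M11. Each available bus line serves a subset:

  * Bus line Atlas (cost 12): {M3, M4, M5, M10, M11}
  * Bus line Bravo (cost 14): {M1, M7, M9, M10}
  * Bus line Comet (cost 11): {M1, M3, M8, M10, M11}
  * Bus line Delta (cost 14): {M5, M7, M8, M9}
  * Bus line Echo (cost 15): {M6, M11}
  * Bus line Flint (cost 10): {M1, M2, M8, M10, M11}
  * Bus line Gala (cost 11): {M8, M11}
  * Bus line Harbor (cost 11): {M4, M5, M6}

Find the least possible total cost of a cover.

46

Bravo, Comet, Flint, Harbor together cover every stop (Bravo ∪ Comet ∪ Flint ∪ Harbor = {M1, M2, M3, M4, M5, M6, M7, M8, M9, M10, M11}); total cost 14 + 11 + 10 + 11 = 46.
No covering selection has total cost below 46.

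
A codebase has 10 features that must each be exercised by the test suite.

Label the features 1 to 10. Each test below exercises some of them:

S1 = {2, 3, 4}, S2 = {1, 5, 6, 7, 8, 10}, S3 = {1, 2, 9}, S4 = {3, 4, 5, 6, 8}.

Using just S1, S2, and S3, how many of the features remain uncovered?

0

Union of S1, S2, S3 = {1, 2, 3, 4, 5, 6, 7, 8, 9, 10} — that's every feature, so 0 are uncovered.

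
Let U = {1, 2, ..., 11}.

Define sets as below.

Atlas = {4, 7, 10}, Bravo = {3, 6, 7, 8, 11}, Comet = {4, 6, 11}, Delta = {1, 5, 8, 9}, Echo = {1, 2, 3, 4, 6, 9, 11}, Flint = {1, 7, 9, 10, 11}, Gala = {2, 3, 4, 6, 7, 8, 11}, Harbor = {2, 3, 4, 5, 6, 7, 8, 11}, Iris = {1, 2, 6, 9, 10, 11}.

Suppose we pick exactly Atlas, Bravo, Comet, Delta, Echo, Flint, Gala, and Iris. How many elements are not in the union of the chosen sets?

0

Union of Atlas, Bravo, Comet, Delta, Echo, Flint, Gala, Iris = {1, 2, 3, 4, 5, 6, 7, 8, 9, 10, 11} — that's every element, so 0 are uncovered.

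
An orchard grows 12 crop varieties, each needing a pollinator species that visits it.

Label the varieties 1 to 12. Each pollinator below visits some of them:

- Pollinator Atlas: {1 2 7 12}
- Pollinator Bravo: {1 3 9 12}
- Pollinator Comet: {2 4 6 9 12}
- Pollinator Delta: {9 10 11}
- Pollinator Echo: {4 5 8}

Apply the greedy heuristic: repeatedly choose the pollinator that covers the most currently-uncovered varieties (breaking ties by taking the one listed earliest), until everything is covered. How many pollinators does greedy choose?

Greedy: pick Comet (covers 5 new) → pick Atlas (covers 2 new) → pick Delta (covers 2 new) → pick Echo (covers 2 new) → pick Bravo (covers 1 new). Total picks: 5.

5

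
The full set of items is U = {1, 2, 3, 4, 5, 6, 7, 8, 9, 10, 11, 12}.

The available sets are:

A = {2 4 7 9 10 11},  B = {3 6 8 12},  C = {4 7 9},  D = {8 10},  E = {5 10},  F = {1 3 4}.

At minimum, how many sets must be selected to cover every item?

A, B, E, and F cover everything between them: the union {1, 2, 3, 4, 5, 6, 7, 8, 9, 10, 11, 12} is all of U.
No 3 of the 6 sets cover everything (all 20 combinations miss at least one item), so 4 is optimal.

4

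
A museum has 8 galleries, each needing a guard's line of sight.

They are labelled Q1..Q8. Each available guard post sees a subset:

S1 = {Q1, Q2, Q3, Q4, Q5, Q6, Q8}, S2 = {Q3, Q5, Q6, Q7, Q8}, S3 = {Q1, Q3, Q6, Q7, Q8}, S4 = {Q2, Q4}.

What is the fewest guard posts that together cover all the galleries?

2

S1 and S3 together: S1 ∪ S3 = {Q1, Q2, Q3, Q4, Q5, Q6, Q7, Q8} — every gallery is covered.
No single guard post has all 8 galleries (the largest, S1, has 7), so 2 is optimal.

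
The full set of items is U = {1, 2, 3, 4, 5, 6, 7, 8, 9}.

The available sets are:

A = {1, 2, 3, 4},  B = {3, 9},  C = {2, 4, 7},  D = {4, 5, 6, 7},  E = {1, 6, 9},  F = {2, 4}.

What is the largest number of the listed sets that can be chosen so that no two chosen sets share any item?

E, F are pairwise disjoint (E={1,6,9}; F={2,4}).
Every remaining set overlaps one of these, and no 3 of the listed sets are pairwise disjoint, so 2 is the maximum.

2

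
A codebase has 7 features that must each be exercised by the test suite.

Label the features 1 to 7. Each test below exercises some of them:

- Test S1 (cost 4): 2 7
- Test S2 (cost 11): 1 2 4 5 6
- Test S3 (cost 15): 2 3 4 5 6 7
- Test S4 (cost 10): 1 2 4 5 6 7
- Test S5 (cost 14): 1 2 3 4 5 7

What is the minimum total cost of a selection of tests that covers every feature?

S4, S5 together cover every feature (S4 ∪ S5 = {1, 2, 3, 4, 5, 6, 7}); total cost 10 + 14 = 24.
No covering selection has total cost below 24.

24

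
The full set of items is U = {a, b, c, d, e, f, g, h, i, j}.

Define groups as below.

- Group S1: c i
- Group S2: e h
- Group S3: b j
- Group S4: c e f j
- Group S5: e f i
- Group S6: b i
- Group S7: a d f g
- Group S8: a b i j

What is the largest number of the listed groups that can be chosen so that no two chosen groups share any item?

4

S1, S2, S3, S7 are pairwise disjoint (S1={c,i}; S2={e,h}; S3={b,j}; S7={a,d,f,g}).
Every remaining group overlaps one of these, and no 5 of the listed groups are pairwise disjoint, so 4 is the maximum.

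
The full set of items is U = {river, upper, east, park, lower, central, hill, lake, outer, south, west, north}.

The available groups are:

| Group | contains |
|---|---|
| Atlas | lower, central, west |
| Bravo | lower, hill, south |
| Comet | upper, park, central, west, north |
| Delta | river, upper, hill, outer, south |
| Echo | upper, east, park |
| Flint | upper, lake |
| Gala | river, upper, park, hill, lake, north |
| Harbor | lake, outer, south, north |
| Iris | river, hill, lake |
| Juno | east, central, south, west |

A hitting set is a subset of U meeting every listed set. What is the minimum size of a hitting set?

The 4 items {east, central, hill, lake} hit every group.
No choice of 3 items meets every group, so 4 is the minimum.

4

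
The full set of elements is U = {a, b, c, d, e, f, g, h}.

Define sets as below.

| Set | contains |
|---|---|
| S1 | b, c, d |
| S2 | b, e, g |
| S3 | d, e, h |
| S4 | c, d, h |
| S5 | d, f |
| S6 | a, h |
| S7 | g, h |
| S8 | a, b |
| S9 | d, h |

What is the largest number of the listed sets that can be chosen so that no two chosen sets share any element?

3

S5, S7, S8 are pairwise disjoint (S5={d,f}; S7={g,h}; S8={a,b}).
Every remaining set overlaps one of these, and no 4 of the listed sets are pairwise disjoint, so 3 is the maximum.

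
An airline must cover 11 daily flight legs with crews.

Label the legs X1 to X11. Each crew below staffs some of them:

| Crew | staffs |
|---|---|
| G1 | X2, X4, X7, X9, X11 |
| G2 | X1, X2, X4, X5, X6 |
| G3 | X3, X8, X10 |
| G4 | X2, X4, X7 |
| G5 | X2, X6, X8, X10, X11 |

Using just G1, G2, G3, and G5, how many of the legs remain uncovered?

Union of G1, G2, G3, G5 = {X1, X2, X3, X4, X5, X6, X7, X8, X9, X10, X11} — that's every leg, so 0 are uncovered.

0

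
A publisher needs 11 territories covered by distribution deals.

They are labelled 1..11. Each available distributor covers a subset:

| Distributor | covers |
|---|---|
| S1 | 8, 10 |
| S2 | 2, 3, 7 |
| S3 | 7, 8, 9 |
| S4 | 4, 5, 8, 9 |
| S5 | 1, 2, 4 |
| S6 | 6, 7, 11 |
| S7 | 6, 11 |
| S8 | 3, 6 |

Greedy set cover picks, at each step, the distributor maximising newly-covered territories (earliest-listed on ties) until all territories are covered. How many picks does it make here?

5

Greedy: pick S4 (covers 4 new) → pick S2 (covers 3 new) → pick S6 (covers 2 new) → pick S1 (covers 1 new) → pick S5 (covers 1 new). Total picks: 5.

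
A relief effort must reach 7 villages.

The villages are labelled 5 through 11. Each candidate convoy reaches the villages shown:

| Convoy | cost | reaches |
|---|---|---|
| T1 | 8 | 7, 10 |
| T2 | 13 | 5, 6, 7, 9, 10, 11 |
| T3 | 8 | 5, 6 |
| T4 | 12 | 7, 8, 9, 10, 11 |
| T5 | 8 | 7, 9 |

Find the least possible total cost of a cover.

T3, T4 together cover every village (T3 ∪ T4 = {5, 6, 7, 8, 9, 10, 11}); total cost 8 + 12 = 20.
The greedy pick T2, T4 costs 25; no covering selection beats 20.

20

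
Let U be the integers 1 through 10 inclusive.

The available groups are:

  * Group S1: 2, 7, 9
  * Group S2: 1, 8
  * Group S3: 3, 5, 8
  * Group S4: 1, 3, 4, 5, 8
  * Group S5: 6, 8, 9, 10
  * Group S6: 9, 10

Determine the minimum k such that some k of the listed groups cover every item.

3

S1, S4, and S5 cover everything between them: the union {1, 2, 3, 4, 5, 6, 7, 8, 9, 10} is all of U.
Only S1 contains 2, so S1 is forced; the remaining 7 items need at least 2 more groups (each remaining group adds at most 5) — so at least 3 groups are needed, and 3 is optimal.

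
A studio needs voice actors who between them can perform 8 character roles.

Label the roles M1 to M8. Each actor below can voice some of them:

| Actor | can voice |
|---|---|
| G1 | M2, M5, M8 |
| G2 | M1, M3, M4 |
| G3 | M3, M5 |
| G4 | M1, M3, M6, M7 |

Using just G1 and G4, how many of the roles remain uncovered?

1

Union of G1, G4 = {M1, M2, M3, M5, M6, M7, M8}.
Not covered: M4 — 1 role.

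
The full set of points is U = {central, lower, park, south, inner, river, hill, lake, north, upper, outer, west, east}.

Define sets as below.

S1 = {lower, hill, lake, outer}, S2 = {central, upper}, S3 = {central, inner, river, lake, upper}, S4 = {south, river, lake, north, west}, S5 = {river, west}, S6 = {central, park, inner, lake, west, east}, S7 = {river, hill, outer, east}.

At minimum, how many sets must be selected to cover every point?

S1 and S2 and S4 and S6 together: S1 ∪ S2 ∪ S4 ∪ S6 = {central, lower, park, south, inner, river, hill, lake, north, upper, outer, west, east} — every point is covered.
Only S6 contains park, so S6 is forced; the remaining 7 points need at least 3 more sets (each remaining set adds at most 3) — so at least 4 sets are needed, and 4 is optimal.

4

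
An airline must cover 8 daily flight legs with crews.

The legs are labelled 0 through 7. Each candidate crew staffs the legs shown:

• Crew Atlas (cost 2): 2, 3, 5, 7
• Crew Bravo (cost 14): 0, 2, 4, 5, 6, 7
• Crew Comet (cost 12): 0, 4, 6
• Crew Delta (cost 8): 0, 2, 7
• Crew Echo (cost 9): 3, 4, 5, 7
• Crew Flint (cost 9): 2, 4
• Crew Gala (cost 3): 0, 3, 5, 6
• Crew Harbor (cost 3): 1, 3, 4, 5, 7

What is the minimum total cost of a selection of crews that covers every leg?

Atlas, Gala, Harbor together cover every leg (Atlas ∪ Gala ∪ Harbor = {0, 1, 2, 3, 4, 5, 6, 7}); total cost 2 + 3 + 3 = 8.
No covering selection has total cost below 8.

8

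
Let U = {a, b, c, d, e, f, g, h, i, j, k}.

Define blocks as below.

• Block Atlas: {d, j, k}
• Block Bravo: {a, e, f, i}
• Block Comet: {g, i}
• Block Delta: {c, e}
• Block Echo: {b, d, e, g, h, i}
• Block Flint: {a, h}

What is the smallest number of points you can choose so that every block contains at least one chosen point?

The 4 points {a, e, g, k} hit every block.
The blocks Atlas, Comet, Delta, Flint are pairwise disjoint, so any hitting set needs a separate point for each — at least 4. Hence 4 is optimal.

4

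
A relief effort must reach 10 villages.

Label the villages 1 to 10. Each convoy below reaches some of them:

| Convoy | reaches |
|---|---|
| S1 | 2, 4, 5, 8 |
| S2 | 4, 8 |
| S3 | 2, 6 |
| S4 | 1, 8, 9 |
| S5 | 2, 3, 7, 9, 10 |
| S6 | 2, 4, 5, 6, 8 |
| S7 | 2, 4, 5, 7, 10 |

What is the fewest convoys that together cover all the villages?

S4 and S5 and S6 together: S4 ∪ S5 ∪ S6 = {1, 2, 3, 4, 5, 6, 7, 8, 9, 10} — every village is covered.
Only S4 contains 1, so S4 is forced; the remaining 7 villages need at least 2 more convoys (each remaining convoy adds at most 5) — so at least 3 convoys are needed, and 3 is optimal.

3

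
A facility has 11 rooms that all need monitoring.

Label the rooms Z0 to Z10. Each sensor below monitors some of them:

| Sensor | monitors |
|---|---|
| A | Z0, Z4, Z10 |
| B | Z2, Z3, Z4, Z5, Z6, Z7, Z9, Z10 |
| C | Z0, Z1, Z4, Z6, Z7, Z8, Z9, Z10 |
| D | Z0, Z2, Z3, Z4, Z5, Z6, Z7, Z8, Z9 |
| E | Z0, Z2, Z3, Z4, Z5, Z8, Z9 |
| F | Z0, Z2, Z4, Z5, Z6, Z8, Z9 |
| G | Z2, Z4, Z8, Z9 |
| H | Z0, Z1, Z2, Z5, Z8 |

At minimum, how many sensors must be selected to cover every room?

2

Take {B, H}. Their union is {Z0, Z1, Z2, Z3, Z4, Z5, Z6, Z7, Z8, Z9, Z10}, which is all 11 rooms.
No single sensor has all 11 rooms (the largest, D, has 9), so 2 is optimal.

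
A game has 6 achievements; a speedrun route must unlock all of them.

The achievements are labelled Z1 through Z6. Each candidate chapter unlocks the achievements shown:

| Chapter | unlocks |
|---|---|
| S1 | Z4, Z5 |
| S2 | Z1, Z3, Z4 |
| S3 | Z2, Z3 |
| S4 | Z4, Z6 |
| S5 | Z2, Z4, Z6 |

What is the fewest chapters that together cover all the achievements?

S1 and S2 and S5 together: S1 ∪ S2 ∪ S5 = {Z1, Z2, Z3, Z4, Z5, Z6} — every achievement is covered.
Only S2 contains Z1, so S2 is forced; the remaining 3 achievements need at least 2 more chapters (each remaining chapter adds at most 2) — so at least 3 chapters are needed, and 3 is optimal.

3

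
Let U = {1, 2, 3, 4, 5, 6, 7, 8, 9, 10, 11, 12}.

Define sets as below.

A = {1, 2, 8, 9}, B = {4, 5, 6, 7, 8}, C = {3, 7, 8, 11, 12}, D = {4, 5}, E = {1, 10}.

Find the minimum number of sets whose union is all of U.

A, B, C, and E cover everything between them: the union {1, 2, 3, 4, 5, 6, 7, 8, 9, 10, 11, 12} is all of U.
Only C contains 3, so C is forced; the remaining 7 points need at least 3 more sets (each remaining set adds at most 3) — so at least 4 sets are needed, and 4 is optimal.

4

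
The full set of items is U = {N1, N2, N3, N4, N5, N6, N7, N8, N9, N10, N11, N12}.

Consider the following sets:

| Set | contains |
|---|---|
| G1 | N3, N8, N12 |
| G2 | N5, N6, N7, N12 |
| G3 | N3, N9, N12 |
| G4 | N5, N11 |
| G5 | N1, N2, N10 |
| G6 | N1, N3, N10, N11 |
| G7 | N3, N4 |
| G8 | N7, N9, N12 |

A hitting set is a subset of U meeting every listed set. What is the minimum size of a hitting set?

4

Take H = {N1, N3, N5, N7}. Each listed set contains at least one of these, so H is a hitting set of size 4.
The sets G4, G5, G7, G8 are pairwise disjoint, so any hitting set needs a separate item for each — at least 4. Hence 4 is optimal.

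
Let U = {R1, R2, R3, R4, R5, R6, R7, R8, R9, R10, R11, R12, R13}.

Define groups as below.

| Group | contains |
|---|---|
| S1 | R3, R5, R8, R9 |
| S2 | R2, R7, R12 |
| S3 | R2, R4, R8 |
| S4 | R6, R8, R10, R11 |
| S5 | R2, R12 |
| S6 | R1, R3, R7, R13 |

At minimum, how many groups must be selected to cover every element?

S1, S3, S4, S5, and S6 cover everything between them: the union {R1, R2, R3, R4, R5, R6, R7, R8, R9, R10, R11, R12, R13} is all of U.
No 4 of the 6 groups cover everything (all 15 combinations miss at least one element), so 5 is optimal.

5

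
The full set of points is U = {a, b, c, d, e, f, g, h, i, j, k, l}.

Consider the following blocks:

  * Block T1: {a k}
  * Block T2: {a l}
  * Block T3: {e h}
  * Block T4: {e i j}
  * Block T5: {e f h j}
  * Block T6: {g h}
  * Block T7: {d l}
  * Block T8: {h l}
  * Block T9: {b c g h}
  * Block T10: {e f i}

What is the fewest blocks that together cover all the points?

5

T1 and T4 and T5 and T7 and T9 together: T1 ∪ T4 ∪ T5 ∪ T7 ∪ T9 = {a, b, c, d, e, f, g, h, i, j, k, l} — every point is covered.
No 4 of the 10 blocks cover everything (all 210 combinations miss at least one point), so 5 is optimal.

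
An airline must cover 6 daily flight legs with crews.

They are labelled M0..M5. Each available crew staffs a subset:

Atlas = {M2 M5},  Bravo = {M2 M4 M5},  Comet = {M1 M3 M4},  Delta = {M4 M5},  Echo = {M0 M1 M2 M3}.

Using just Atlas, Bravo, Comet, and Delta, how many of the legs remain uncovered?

Union of Atlas, Bravo, Comet, Delta = {M1, M2, M3, M4, M5}.
Not covered: M0 — 1 leg.

1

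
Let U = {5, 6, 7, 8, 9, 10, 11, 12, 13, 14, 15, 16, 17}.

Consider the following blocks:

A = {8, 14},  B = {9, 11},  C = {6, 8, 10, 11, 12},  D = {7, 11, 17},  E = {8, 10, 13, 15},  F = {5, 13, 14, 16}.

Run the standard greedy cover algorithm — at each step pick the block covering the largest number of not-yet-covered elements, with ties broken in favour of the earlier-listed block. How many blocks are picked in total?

5

Greedy: pick C (covers 5 new) → pick F (covers 4 new) → pick D (covers 2 new) → pick B (covers 1 new) → pick E (covers 1 new). Total picks: 5.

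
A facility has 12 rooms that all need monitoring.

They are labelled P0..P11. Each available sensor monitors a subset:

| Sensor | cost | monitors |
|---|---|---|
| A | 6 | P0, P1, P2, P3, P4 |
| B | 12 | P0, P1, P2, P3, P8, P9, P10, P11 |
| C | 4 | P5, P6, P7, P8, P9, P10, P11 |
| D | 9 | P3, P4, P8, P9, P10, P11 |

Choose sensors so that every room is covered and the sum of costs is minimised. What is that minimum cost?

10

A, C together cover every room (A ∪ C = {P0, P1, P2, P3, P4, P5, P6, P7, P8, P9, P10, P11}); total cost 6 + 4 = 10.
No covering selection has total cost below 10.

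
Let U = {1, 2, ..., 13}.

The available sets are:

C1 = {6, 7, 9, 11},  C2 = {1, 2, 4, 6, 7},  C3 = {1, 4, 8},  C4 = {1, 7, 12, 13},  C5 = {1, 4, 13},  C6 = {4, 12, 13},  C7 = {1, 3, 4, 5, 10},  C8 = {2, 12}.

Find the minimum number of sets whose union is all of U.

C1, C3, C6, C7, and C8 cover everything between them: the union {1, 2, 3, 4, 5, 6, 7, 8, 9, 10, 11, 12, 13} is all of U.
No 4 of the 8 sets cover everything (all 70 combinations miss at least one point), so 5 is optimal.

5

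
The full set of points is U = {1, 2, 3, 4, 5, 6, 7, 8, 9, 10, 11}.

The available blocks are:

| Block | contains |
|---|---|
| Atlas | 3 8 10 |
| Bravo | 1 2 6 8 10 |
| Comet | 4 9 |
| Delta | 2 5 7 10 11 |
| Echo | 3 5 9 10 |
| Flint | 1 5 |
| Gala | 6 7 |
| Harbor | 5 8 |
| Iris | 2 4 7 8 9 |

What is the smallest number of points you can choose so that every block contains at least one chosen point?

4

H = {3, 5, 6, 9} meets every block (each contains at least one member of H), and |H| = 4.
The blocks Atlas, Comet, Flint, Gala are pairwise disjoint, so any hitting set needs a separate point for each — at least 4. Hence 4 is optimal.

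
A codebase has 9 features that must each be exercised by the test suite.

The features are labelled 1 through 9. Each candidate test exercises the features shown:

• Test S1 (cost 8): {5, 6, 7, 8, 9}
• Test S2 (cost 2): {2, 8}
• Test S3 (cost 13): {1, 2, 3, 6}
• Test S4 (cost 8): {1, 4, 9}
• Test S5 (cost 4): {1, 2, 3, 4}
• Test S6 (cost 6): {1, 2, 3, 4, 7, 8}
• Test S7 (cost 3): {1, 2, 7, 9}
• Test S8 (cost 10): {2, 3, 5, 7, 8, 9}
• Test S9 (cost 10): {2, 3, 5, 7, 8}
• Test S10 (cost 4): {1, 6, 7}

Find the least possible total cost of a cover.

12

S1, S5 together cover every feature (S1 ∪ S5 = {1, 2, 3, 4, 5, 6, 7, 8, 9}); total cost 8 + 4 = 12.
The greedy pick S7, S2, S5, S1 costs 17; no covering selection beats 12.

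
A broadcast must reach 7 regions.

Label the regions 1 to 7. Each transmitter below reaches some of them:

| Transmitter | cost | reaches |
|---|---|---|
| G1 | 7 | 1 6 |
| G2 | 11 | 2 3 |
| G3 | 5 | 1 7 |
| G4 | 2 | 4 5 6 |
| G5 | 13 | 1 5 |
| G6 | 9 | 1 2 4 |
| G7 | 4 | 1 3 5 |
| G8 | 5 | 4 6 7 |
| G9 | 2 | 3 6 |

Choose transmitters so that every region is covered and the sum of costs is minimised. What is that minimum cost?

18

G6, G7, G8 together cover every region (G6 ∪ G7 ∪ G8 = {1, 2, 3, 4, 5, 6, 7}); total cost 9 + 4 + 5 = 18.
The greedy pick G4, G7, G3, G6 costs 20; no covering selection beats 18.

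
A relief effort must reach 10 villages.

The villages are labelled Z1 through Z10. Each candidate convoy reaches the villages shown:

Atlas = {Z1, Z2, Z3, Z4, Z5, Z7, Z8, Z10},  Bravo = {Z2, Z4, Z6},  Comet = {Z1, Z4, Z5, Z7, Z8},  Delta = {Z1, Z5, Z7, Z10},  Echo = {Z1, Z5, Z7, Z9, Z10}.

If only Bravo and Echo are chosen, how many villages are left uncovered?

Union of Bravo, Echo = {Z1, Z2, Z4, Z5, Z6, Z7, Z9, Z10}.
Not covered: Z3, Z8 — 2 villages.

2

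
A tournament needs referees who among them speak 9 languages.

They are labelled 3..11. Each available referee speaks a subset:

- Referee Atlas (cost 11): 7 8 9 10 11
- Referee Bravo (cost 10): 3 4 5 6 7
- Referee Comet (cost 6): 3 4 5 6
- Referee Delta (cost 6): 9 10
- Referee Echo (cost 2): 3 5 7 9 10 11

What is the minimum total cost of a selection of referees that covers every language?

17

Atlas, Comet together cover every language (Atlas ∪ Comet = {3, 4, 5, 6, 7, 8, 9, 10, 11}); total cost 11 + 6 = 17.
The greedy pick Echo, Comet, Atlas costs 19; no covering selection beats 17.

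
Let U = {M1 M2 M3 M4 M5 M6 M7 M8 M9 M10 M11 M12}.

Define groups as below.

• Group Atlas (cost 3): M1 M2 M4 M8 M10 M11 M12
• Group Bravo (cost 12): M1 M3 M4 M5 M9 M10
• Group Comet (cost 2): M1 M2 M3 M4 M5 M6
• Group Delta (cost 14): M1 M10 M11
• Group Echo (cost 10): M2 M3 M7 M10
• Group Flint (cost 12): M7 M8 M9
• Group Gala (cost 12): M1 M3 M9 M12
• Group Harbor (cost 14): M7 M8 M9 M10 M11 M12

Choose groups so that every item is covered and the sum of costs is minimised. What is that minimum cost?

Comet, Harbor together cover every item (Comet ∪ Harbor = {M1, M2, M3, M4, M5, M6, M7, M8, M9, M10, M11, M12}); total cost 2 + 14 = 16.
The greedy pick Comet, Atlas, Flint costs 17; no covering selection beats 16.

16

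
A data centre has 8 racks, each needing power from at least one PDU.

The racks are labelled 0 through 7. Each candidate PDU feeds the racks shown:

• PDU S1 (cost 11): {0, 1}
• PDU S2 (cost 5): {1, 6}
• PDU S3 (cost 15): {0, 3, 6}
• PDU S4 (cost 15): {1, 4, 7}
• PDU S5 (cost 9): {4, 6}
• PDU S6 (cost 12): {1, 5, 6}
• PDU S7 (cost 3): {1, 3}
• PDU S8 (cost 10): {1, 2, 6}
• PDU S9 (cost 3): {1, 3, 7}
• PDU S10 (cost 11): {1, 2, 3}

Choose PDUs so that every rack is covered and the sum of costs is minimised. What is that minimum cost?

S1, S5, S6, S8, S9 together cover every rack (S1 ∪ S5 ∪ S6 ∪ S8 ∪ S9 = {0, 1, 2, 3, 4, 5, 6, 7}); total cost 11 + 9 + 12 + 10 + 3 = 45.
No covering selection has total cost below 45.

45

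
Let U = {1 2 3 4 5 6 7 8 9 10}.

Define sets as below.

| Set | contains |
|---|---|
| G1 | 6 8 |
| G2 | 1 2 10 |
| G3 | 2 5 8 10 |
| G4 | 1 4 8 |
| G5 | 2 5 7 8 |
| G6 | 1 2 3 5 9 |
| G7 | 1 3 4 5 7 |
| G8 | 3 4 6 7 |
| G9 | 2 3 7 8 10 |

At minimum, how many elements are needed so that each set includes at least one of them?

3

The 3 elements {2, 4, 6} hit every set.
No choice of 2 elements meets every set, so 3 is the minimum.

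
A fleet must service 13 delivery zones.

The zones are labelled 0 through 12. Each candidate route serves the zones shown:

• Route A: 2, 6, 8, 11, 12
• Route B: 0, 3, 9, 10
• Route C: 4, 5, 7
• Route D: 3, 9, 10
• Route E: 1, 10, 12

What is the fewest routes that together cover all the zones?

4

A and B and C and E together: A ∪ B ∪ C ∪ E = {0, 1, 2, 3, 4, 5, 6, 7, 8, 9, 10, 11, 12} — every zone is covered.
Only E contains 1, so E is forced; the remaining 10 zones need at least 3 more routes (each remaining route adds at most 4) — so at least 4 routes are needed, and 4 is optimal.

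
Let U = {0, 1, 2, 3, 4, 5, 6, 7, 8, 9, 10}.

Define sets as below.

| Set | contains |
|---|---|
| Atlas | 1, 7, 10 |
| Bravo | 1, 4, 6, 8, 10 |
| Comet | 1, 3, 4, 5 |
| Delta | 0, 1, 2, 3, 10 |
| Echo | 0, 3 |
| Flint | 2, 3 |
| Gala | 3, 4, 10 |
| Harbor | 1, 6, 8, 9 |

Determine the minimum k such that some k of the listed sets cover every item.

Atlas, Comet, Delta, and Harbor cover everything between them: the union {0, 1, 2, 3, 4, 5, 6, 7, 8, 9, 10} is all of U.
Only Comet contains 5, so Comet is forced; the remaining 7 items need at least 3 more sets (each remaining set adds at most 3) — so at least 4 sets are needed, and 4 is optimal.

4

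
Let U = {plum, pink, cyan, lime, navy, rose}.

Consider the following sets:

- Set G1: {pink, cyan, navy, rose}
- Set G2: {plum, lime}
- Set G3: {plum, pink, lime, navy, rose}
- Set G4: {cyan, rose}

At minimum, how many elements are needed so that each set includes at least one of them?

2

Take H = {plum, rose}. Each listed set contains at least one of these, so H is a hitting set of size 2.
The sets G1, G2 are pairwise disjoint, so any hitting set needs a separate element for each — at least 2. Hence 2 is optimal.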